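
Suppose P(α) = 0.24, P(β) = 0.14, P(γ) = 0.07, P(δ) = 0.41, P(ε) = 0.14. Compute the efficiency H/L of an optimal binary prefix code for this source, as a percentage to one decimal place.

Entropy H = −Σ p log₂ p ≈ 2.0843 bits.
Huffman merges: 7/100+7/50→21/100; 7/50+21/100→7/20; 6/25+7/20→59/100; 41/100+59/100→1. L = 43/20 ≈ 2.1500.
Efficiency = H/L = 2.0843/2.1500 = 96.9%.

96.9%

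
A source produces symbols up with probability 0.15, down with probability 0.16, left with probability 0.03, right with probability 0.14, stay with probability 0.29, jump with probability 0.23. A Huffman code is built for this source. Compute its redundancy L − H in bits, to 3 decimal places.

0.092 bits

Entropy H = −Σ p log₂ p ≈ 2.3880 bits.
Huffman merges: 3/100+7/50→17/100; 3/20+4/25→31/100; 17/100+23/100→2/5; 29/100+31/100→3/5; 2/5+3/5→1. L = 62/25 ≈ 2.4800.
L − H = 2.4800 − 2.3880 = 0.092 bits.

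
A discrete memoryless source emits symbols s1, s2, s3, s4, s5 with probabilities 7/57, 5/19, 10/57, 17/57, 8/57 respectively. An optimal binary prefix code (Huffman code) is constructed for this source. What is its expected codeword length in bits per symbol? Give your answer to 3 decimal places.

Repeatedly combine the two least-probable nodes; the expected code length is the sum of the merged weights.
merge 7/57 + 8/57 → 5/19
merge 10/57 + 5/19 → 25/57
merge 5/19 + 17/57 → 32/57
merge 25/57 + 32/57 → 1
L = 5/19 + 25/57 + 32/57 + 1 = 43/19 ≈ 2.263 bits/symbol.

2.263 bits/symbol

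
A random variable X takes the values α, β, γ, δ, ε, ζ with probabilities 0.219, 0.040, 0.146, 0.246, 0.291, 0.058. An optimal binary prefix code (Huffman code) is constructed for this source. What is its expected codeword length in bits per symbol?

2.342 bits/symbol

Repeatedly combine the two least-probable nodes; the expected code length is the sum of the merged weights.
merge 1/25 + 29/500 → 49/500
merge 49/500 + 73/500 → 61/250
merge 219/1000 + 61/250 → 463/1000
merge 123/500 + 291/1000 → 537/1000
merge 463/1000 + 537/1000 → 1
L = 49/500 + 61/250 + 463/1000 + 537/1000 + 1 = 1171/500 = 2.342 bits/symbol.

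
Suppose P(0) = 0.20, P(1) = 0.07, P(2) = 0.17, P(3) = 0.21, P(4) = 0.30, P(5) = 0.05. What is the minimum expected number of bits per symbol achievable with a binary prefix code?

Repeatedly combine the two least-probable nodes; the expected code length is the sum of the merged weights.
merge 1/20 + 7/100 → 3/25
merge 3/25 + 17/100 → 29/100
merge 1/5 + 21/100 → 41/100
merge 29/100 + 3/10 → 59/100
merge 41/100 + 59/100 → 1
L = 3/25 + 29/100 + 41/100 + 59/100 + 1 = 241/100 = 2.41 bits/symbol.

2.41 bits/symbol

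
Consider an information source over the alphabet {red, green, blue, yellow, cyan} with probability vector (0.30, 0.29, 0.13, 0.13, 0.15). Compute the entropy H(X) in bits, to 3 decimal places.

H = −Σ pᵢ log₂ pᵢ.
−0.30·log₂(0.30) = 0.5211
−0.29·log₂(0.29) = 0.5179
−0.13·log₂(0.13) = 0.3826
−0.13·log₂(0.13) = 0.3826
−0.15·log₂(0.15) = 0.4105
Sum ≈ 2.2148 → 2.215 bits.

2.215 bits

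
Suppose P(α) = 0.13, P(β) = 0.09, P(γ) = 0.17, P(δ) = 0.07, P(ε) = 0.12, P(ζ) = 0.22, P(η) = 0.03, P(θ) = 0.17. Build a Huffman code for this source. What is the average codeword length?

2.88 bits/symbol

Repeatedly combine the two least-probable nodes; the expected code length is the sum of the merged weights.
merge 3/100 + 7/100 → 1/10
merge 9/100 + 1/10 → 19/100
merge 3/25 + 13/100 → 1/4
merge 17/100 + 17/100 → 17/50
merge 19/100 + 11/50 → 41/100
merge 1/4 + 17/50 → 59/100
merge 41/100 + 59/100 → 1
L = 1/10 + 19/100 + 1/4 + 17/50 + 41/100 + 59/100 + 1 = 72/25 = 2.88 bits/symbol.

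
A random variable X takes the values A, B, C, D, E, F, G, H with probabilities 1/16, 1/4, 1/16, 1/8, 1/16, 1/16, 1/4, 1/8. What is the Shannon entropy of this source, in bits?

Each probability is a power of 1/2, so log₂(1/p) is an integer.
H = Σ p·log₂(1/p) = 1/16·4 + 1/4·2 + 1/16·4 + 1/8·3 + 1/16·4 + 1/16·4 + 1/4·2 + 1/8·3 = 2.75 bits.

2.75 bits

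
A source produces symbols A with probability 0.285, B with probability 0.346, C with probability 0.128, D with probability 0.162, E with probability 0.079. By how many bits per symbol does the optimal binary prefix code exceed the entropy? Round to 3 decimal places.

0.067 bits

Entropy H = −Σ p log₂ p ≈ 2.1402 bits.
Huffman merges: 79/1000+16/125→207/1000; 81/500+207/1000→369/1000; 57/200+173/500→631/1000; 369/1000+631/1000→1. L = 2207/1000 ≈ 2.2070.
L − H = 2.2070 − 2.1402 = 0.067 bits.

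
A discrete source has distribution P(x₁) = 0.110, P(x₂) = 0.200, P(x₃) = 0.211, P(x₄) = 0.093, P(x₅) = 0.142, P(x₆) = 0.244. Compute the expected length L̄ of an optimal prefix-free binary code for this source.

Repeatedly combine the two least-probable nodes; the expected code length is the sum of the merged weights.
merge 93/1000 + 11/100 → 203/1000
merge 71/500 + 1/5 → 171/500
merge 203/1000 + 211/1000 → 207/500
merge 61/250 + 171/500 → 293/500
merge 207/500 + 293/500 → 1
L = 203/1000 + 171/500 + 207/500 + 293/500 + 1 = 509/200 = 2.545 bits/symbol.

2.545 bits/symbol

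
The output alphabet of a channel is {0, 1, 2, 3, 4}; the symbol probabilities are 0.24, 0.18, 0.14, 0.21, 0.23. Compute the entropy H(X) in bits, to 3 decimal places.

H = −Σ pᵢ log₂ pᵢ.
−0.24·log₂(0.24) = 0.4941
−0.18·log₂(0.18) = 0.4453
−0.14·log₂(0.14) = 0.3971
−0.21·log₂(0.21) = 0.4728
−0.23·log₂(0.23) = 0.4877
Sum ≈ 2.2970 → 2.297 bits.

2.297 bits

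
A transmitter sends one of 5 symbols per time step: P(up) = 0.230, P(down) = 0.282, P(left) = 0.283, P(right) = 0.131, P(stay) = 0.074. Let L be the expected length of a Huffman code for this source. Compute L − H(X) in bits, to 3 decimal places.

Entropy H = −Σ p log₂ p ≈ 2.1802 bits.
Huffman merges: 37/500+131/1000→41/200; 41/200+23/100→87/200; 141/500+283/1000→113/200; 87/200+113/200→1. L = 441/200 ≈ 2.2050.
L − H = 2.2050 − 2.1802 = 0.025 bits.

0.025 bits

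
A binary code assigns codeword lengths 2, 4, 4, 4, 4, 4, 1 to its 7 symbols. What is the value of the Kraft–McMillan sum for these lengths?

1.0625

With common denominator 2^4 = 16: Σ 2^(−ℓᵢ) = 4/16 + 1/16 + 1/16 + 1/16 + 1/16 + 1/16 + 8/16 = 17/16 = 1.0625.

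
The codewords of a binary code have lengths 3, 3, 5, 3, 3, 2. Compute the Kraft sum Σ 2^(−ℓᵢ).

0.78125

With common denominator 2^5 = 32: Σ 2^(−ℓᵢ) = 4/32 + 4/32 + 1/32 + 4/32 + 4/32 + 8/32 = 25/32 = 0.78125.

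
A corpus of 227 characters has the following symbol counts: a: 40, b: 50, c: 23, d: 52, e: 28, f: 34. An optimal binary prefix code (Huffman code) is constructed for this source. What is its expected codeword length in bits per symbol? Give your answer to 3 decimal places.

2.551 bits/symbol

Probabilities are the counts divided by 227.
Repeatedly combine the two least-probable nodes; the expected code length is the sum of the merged weights.
merge 23/227 + 28/227 → 51/227
merge 34/227 + 40/227 → 74/227
merge 50/227 + 51/227 → 101/227
merge 52/227 + 74/227 → 126/227
merge 101/227 + 126/227 → 1
L = 51/227 + 74/227 + 101/227 + 126/227 + 1 = 579/227 ≈ 2.551 bits/symbol.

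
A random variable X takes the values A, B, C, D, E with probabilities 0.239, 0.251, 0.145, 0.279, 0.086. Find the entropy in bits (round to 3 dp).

2.216 bits

H = −Σ pᵢ log₂ pᵢ.
−0.239·log₂(0.239) = 0.4935
−0.251·log₂(0.251) = 0.5006
−0.145·log₂(0.145) = 0.4040
−0.279·log₂(0.279) = 0.5138
−0.086·log₂(0.086) = 0.3044
Sum ≈ 2.2162 → 2.216 bits.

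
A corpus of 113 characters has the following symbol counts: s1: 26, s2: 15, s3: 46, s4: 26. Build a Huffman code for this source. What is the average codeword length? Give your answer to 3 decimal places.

1.956 bits/symbol

Probabilities are the counts divided by 113.
Repeatedly combine the two least-probable nodes; the expected code length is the sum of the merged weights.
merge 15/113 + 26/113 → 41/113
merge 26/113 + 41/113 → 67/113
merge 46/113 + 67/113 → 1
L = 41/113 + 67/113 + 1 = 221/113 ≈ 1.956 bits/symbol.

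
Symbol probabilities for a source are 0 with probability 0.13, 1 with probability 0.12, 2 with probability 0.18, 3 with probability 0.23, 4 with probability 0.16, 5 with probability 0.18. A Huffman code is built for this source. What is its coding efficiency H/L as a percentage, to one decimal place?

Entropy H = −Σ p log₂ p ≈ 2.5510 bits.
Huffman merges: 3/25+13/100→1/4; 4/25+9/50→17/50; 9/50+23/100→41/100; 1/4+17/50→59/100; 41/100+59/100→1. L = 259/100 ≈ 2.5900.
Efficiency = H/L = 2.5510/2.5900 = 98.5%.

98.5%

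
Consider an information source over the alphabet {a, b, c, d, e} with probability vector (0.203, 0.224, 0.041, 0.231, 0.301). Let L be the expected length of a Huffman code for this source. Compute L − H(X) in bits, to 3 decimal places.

Entropy H = −Σ p log₂ p ≈ 2.1491 bits.
Huffman merges: 41/1000+203/1000→61/250; 28/125+231/1000→91/200; 61/250+301/1000→109/200; 91/200+109/200→1. L = 561/250 ≈ 2.2440.
L − H = 2.2440 − 2.1491 = 0.095 bits.

0.095 bits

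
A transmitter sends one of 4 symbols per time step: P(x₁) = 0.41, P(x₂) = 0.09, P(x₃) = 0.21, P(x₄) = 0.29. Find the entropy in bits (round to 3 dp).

1.831 bits

H = −Σ pᵢ log₂ pᵢ.
−0.41·log₂(0.41) = 0.5274
−0.09·log₂(0.09) = 0.3127
−0.21·log₂(0.21) = 0.4728
−0.29·log₂(0.29) = 0.5179
Sum ≈ 1.8308 → 1.831 bits.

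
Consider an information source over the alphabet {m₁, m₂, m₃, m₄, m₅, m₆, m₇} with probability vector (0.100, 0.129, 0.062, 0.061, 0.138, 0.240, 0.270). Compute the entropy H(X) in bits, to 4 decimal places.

H = −Σ pᵢ log₂ pᵢ.
−0.100·log₂(0.100) = 0.3322
−0.129·log₂(0.129) = 0.3811
−0.062·log₂(0.062) = 0.2487
−0.061·log₂(0.061) = 0.2461
−0.138·log₂(0.138) = 0.3943
−0.240·log₂(0.240) = 0.4941
−0.270·log₂(0.270) = 0.5100
Sum ≈ 2.6066 → 2.6066 bits.

2.6066 bits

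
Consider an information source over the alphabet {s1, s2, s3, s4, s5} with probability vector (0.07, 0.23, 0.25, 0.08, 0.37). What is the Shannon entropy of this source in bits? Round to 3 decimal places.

2.078 bits

H = −Σ pᵢ log₂ pᵢ.
−0.07·log₂(0.07) = 0.2686
−0.23·log₂(0.23) = 0.4877
−0.25·log₂(0.25) = 0.5000
−0.08·log₂(0.08) = 0.2915
−0.37·log₂(0.37) = 0.5307
Sum ≈ 2.0785 → 2.078 bits.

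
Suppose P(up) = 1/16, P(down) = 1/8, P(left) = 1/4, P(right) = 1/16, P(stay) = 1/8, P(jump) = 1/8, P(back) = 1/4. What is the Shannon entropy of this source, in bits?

Each probability is a power of 1/2, so log₂(1/p) is an integer.
H = Σ p·log₂(1/p) = 1/16·4 + 1/8·3 + 1/4·2 + 1/16·4 + 1/8·3 + 1/8·3 + 1/4·2 = 2.625 bits.

2.625 bits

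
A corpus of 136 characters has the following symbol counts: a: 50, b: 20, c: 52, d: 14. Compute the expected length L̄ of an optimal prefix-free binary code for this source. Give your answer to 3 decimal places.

Probabilities are the counts divided by 136.
Repeatedly combine the two least-probable nodes; the expected code length is the sum of the merged weights.
merge 7/68 + 5/34 → 1/4
merge 1/4 + 25/68 → 21/34
merge 13/34 + 21/34 → 1
L = 1/4 + 21/34 + 1 = 127/68 ≈ 1.868 bits/symbol.

1.868 bits/symbol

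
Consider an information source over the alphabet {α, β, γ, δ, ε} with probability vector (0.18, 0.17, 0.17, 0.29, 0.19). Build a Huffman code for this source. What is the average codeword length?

Repeatedly combine the two least-probable nodes; the expected code length is the sum of the merged weights.
merge 17/100 + 17/100 → 17/50
merge 9/50 + 19/100 → 37/100
merge 29/100 + 17/50 → 63/100
merge 37/100 + 63/100 → 1
L = 17/50 + 37/100 + 63/100 + 1 = 117/50 = 2.34 bits/symbol.

2.34 bits/symbol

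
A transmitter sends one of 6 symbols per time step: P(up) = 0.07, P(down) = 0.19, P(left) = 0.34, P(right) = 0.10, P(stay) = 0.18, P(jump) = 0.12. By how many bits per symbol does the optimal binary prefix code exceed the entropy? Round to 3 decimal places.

0.062 bits

Entropy H = −Σ p log₂ p ≈ 2.3975 bits.
Huffman merges: 7/100+1/10→17/100; 3/25+17/100→29/100; 9/50+19/100→37/100; 29/100+17/50→63/100; 37/100+63/100→1. L = 123/50 ≈ 2.4600.
L − H = 2.4600 − 2.3975 = 0.062 bits.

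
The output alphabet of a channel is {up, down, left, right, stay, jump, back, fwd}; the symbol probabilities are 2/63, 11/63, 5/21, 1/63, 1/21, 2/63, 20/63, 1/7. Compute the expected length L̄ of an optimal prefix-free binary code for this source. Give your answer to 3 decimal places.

2.524 bits/symbol

Repeatedly combine the two least-probable nodes; the expected code length is the sum of the merged weights.
merge 1/63 + 2/63 → 1/21
merge 2/63 + 1/21 → 5/63
merge 1/21 + 5/63 → 8/63
merge 8/63 + 1/7 → 17/63
merge 11/63 + 5/21 → 26/63
merge 17/63 + 20/63 → 37/63
merge 26/63 + 37/63 → 1
L = 1/21 + 5/63 + 8/63 + 17/63 + 26/63 + 37/63 + 1 = 53/21 ≈ 2.524 bits/symbol.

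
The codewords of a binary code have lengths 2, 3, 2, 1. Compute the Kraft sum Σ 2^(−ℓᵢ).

1.125

With common denominator 2^3 = 8: Σ 2^(−ℓᵢ) = 2/8 + 1/8 + 2/8 + 4/8 = 9/8 = 1.125.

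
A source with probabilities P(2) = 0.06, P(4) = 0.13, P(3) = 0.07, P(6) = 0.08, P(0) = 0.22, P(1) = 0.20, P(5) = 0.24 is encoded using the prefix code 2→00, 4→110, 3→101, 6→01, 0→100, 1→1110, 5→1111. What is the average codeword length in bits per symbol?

L̄ = Σ pᵢ·ℓᵢ = 0.06·2 + 0.13·3 + 0.07·3 + 0.08·2 + 0.22·3 + 0.20·4 + 0.24·4 = 3.3 bits/symbol.

3.3 bits/symbol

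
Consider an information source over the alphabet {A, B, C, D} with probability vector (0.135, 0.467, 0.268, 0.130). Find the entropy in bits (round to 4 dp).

1.7948 bits

H = −Σ pᵢ log₂ pᵢ.
−0.135·log₂(0.135) = 0.3900
−0.467·log₂(0.467) = 0.5130
−0.268·log₂(0.268) = 0.5091
−0.130·log₂(0.130) = 0.3826
Sum ≈ 1.7948 → 1.7948 bits.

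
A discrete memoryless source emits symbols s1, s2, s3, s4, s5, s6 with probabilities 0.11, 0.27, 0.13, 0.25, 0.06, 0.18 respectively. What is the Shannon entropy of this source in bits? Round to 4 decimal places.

H = −Σ pᵢ log₂ pᵢ.
−0.11·log₂(0.11) = 0.3503
−0.27·log₂(0.27) = 0.5100
−0.13·log₂(0.13) = 0.3826
−0.25·log₂(0.25) = 0.5000
−0.06·log₂(0.06) = 0.2435
−0.18·log₂(0.18) = 0.4453
Sum ≈ 2.4318 → 2.4318 bits.

2.4318 bits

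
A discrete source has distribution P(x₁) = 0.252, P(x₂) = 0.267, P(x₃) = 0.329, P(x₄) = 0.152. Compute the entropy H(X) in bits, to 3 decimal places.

1.951 bits

H = −Σ pᵢ log₂ pᵢ.
−0.252·log₂(0.252) = 0.5011
−0.267·log₂(0.267) = 0.5087
−0.329·log₂(0.329) = 0.5277
−0.152·log₂(0.152) = 0.4131
Sum ≈ 1.9505 → 1.951 bits.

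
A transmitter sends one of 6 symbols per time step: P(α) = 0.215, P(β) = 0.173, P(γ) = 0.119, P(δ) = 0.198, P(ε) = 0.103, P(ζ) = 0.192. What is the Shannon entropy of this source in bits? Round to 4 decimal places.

H = −Σ pᵢ log₂ pᵢ.
−0.215·log₂(0.215) = 0.4768
−0.173·log₂(0.173) = 0.4379
−0.119·log₂(0.119) = 0.3654
−0.198·log₂(0.198) = 0.4626
−0.103·log₂(0.103) = 0.3378
−0.192·log₂(0.192) = 0.4571
Sum ≈ 2.5376 → 2.5376 bits.

2.5376 bits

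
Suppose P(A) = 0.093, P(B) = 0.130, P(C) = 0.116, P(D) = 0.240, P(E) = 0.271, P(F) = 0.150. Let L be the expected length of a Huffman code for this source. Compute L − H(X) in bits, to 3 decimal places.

0.012 bits

Entropy H = −Σ p log₂ p ≈ 2.4770 bits.
Huffman merges: 93/1000+29/250→209/1000; 13/100+3/20→7/25; 209/1000+6/25→449/1000; 271/1000+7/25→551/1000; 449/1000+551/1000→1. L = 2489/1000 ≈ 2.4890.
L − H = 2.4890 − 2.4770 = 0.012 bits.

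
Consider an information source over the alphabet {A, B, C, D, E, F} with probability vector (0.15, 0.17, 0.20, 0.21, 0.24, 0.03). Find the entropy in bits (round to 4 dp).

2.4282 bits

H = −Σ pᵢ log₂ pᵢ.
−0.15·log₂(0.15) = 0.4105
−0.17·log₂(0.17) = 0.4346
−0.20·log₂(0.20) = 0.4644
−0.21·log₂(0.21) = 0.4728
−0.24·log₂(0.24) = 0.4941
−0.03·log₂(0.03) = 0.1518
Sum ≈ 2.4282 → 2.4282 bits.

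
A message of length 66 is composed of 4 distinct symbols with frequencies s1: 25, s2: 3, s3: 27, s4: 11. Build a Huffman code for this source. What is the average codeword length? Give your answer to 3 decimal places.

1.803 bits/symbol

Probabilities are the counts divided by 66.
Repeatedly combine the two least-probable nodes; the expected code length is the sum of the merged weights.
merge 1/22 + 1/6 → 7/33
merge 7/33 + 25/66 → 13/22
merge 9/22 + 13/22 → 1
L = 7/33 + 13/22 + 1 = 119/66 ≈ 1.803 bits/symbol.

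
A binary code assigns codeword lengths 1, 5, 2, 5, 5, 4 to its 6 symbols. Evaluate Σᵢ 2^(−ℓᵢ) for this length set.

With common denominator 2^5 = 32: Σ 2^(−ℓᵢ) = 16/32 + 1/32 + 8/32 + 1/32 + 1/32 + 2/32 = 29/32 = 0.90625.

0.90625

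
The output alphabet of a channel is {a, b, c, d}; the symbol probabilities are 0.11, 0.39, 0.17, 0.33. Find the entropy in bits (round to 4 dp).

1.8425 bits

H = −Σ pᵢ log₂ pᵢ.
−0.11·log₂(0.11) = 0.3503
−0.39·log₂(0.39) = 0.5298
−0.17·log₂(0.17) = 0.4346
−0.33·log₂(0.33) = 0.5278
Sum ≈ 1.8425 → 1.8425 bits.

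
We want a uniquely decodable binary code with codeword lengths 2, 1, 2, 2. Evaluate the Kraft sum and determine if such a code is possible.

With common denominator 2^2 = 4: Σ 2^(−ℓᵢ) = 1/4 + 2/4 + 1/4 + 1/4 = 5/4 = 1.25.
Kraft's inequality requires Σ ≤ 1; here Σ = 1.25 > 1, so no such prefix code exists.

1.25; no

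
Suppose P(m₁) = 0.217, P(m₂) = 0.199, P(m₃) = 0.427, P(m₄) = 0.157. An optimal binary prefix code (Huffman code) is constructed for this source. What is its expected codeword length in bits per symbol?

Repeatedly combine the two least-probable nodes; the expected code length is the sum of the merged weights.
merge 157/1000 + 199/1000 → 89/250
merge 217/1000 + 89/250 → 573/1000
merge 427/1000 + 573/1000 → 1
L = 89/250 + 573/1000 + 1 = 1929/1000 = 1.929 bits/symbol.

1.929 bits/symbol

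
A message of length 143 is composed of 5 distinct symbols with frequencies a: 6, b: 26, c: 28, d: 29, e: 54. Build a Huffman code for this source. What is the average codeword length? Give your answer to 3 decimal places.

Probabilities are the counts divided by 143.
Repeatedly combine the two least-probable nodes; the expected code length is the sum of the merged weights.
merge 6/143 + 2/11 → 32/143
merge 28/143 + 29/143 → 57/143
merge 32/143 + 54/143 → 86/143
merge 57/143 + 86/143 → 1
L = 32/143 + 57/143 + 86/143 + 1 = 318/143 ≈ 2.224 bits/symbol.

2.224 bits/symbol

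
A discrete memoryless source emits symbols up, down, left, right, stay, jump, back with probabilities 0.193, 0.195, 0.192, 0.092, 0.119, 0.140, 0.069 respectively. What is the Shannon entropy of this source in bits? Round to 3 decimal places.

H = −Σ pᵢ log₂ pᵢ.
−0.193·log₂(0.193) = 0.4581
−0.195·log₂(0.195) = 0.4599
−0.192·log₂(0.192) = 0.4571
−0.092·log₂(0.092) = 0.3167
−0.119·log₂(0.119) = 0.3654
−0.140·log₂(0.140) = 0.3971
−0.069·log₂(0.069) = 0.2662
Sum ≈ 2.7205 → 2.720 bits.

2.720 bits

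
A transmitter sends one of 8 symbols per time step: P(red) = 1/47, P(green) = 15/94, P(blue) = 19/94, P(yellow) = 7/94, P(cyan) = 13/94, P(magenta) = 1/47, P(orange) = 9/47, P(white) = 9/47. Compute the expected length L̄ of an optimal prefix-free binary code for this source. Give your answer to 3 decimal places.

Repeatedly combine the two least-probable nodes; the expected code length is the sum of the merged weights.
merge 1/47 + 1/47 → 2/47
merge 2/47 + 7/94 → 11/94
merge 11/94 + 13/94 → 12/47
merge 15/94 + 9/47 → 33/94
merge 9/47 + 19/94 → 37/94
merge 12/47 + 33/94 → 57/94
merge 37/94 + 57/94 → 1
L = 2/47 + 11/94 + 12/47 + 33/94 + 37/94 + 57/94 + 1 = 130/47 ≈ 2.766 bits/symbol.

2.766 bits/symbol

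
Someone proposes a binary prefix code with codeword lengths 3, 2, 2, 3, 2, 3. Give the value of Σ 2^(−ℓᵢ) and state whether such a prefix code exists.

With common denominator 2^3 = 8: Σ 2^(−ℓᵢ) = 1/8 + 2/8 + 2/8 + 1/8 + 2/8 + 1/8 = 9/8 = 1.125.
Kraft's inequality requires Σ ≤ 1; here Σ = 1.125 > 1, so no such prefix code exists.

1.125; no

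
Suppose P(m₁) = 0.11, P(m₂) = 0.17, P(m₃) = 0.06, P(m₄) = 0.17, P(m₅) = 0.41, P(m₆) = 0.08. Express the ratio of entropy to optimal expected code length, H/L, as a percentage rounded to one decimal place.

98.4%

Entropy H = −Σ p log₂ p ≈ 2.2819 bits.
Huffman merges: 3/50+2/25→7/50; 11/100+7/50→1/4; 17/100+17/100→17/50; 1/4+17/50→59/100; 41/100+59/100→1. L = 58/25 ≈ 2.3200.
Efficiency = H/L = 2.2819/2.3200 = 98.4%.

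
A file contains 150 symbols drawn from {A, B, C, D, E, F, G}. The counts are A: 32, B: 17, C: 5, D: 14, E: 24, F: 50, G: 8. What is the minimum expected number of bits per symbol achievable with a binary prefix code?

Probabilities are the counts divided by 150.
Repeatedly combine the two least-probable nodes; the expected code length is the sum of the merged weights.
merge 1/30 + 4/75 → 13/150
merge 13/150 + 7/75 → 9/50
merge 17/150 + 4/25 → 41/150
merge 9/50 + 16/75 → 59/150
merge 41/150 + 1/3 → 91/150
merge 59/150 + 91/150 → 1
L = 13/150 + 9/50 + 41/150 + 59/150 + 91/150 + 1 = 127/50 = 2.54 bits/symbol.

2.54 bits/symbol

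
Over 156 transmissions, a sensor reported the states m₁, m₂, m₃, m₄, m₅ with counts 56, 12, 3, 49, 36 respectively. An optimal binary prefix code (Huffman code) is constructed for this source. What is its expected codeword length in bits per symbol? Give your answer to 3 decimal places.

2.064 bits/symbol

Probabilities are the counts divided by 156.
Repeatedly combine the two least-probable nodes; the expected code length is the sum of the merged weights.
merge 1/52 + 1/13 → 5/52
merge 5/52 + 3/13 → 17/52
merge 49/156 + 17/52 → 25/39
merge 14/39 + 25/39 → 1
L = 5/52 + 17/52 + 25/39 + 1 = 161/78 ≈ 2.064 bits/symbol.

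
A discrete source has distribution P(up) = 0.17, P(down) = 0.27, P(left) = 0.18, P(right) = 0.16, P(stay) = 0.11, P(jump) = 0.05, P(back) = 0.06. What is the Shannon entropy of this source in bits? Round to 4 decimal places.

2.6228 bits

H = −Σ pᵢ log₂ pᵢ.
−0.17·log₂(0.17) = 0.4346
−0.27·log₂(0.27) = 0.5100
−0.18·log₂(0.18) = 0.4453
−0.16·log₂(0.16) = 0.4230
−0.11·log₂(0.11) = 0.3503
−0.05·log₂(0.05) = 0.2161
−0.06·log₂(0.06) = 0.2435
Sum ≈ 2.6228 → 2.6228 bits.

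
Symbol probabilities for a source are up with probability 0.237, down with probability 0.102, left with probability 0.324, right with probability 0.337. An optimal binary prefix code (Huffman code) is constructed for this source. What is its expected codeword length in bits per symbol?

Repeatedly combine the two least-probable nodes; the expected code length is the sum of the merged weights.
merge 51/500 + 237/1000 → 339/1000
merge 81/250 + 337/1000 → 661/1000
merge 339/1000 + 661/1000 → 1
L = 339/1000 + 661/1000 + 1 = 2 bits/symbol.

2 bits/symbol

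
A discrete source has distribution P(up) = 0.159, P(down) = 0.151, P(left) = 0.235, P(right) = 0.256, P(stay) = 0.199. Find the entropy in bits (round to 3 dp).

2.291 bits

H = −Σ pᵢ log₂ pᵢ.
−0.159·log₂(0.159) = 0.4218
−0.151·log₂(0.151) = 0.4118
−0.235·log₂(0.235) = 0.4910
−0.256·log₂(0.256) = 0.5032
−0.199·log₂(0.199) = 0.4635
Sum ≈ 2.2914 → 2.291 bits.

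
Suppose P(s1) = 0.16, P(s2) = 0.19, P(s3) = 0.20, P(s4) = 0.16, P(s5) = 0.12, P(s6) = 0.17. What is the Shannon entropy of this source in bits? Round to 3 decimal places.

H = −Σ pᵢ log₂ pᵢ.
−0.16·log₂(0.16) = 0.4230
−0.19·log₂(0.19) = 0.4552
−0.20·log₂(0.20) = 0.4644
−0.16·log₂(0.16) = 0.4230
−0.12·log₂(0.12) = 0.3671
−0.17·log₂(0.17) = 0.4346
Sum ≈ 2.5673 → 2.567 bits.

2.567 bits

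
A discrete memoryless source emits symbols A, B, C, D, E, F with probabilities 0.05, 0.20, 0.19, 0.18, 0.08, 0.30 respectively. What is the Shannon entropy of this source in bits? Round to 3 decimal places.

2.394 bits

H = −Σ pᵢ log₂ pᵢ.
−0.05·log₂(0.05) = 0.2161
−0.20·log₂(0.20) = 0.4644
−0.19·log₂(0.19) = 0.4552
−0.18·log₂(0.18) = 0.4453
−0.08·log₂(0.08) = 0.2915
−0.30·log₂(0.30) = 0.5211
Sum ≈ 2.3936 → 2.394 bits.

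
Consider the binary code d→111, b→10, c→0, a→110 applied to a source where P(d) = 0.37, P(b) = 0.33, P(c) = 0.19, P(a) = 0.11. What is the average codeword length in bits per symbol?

2.29 bits/symbol

L̄ = Σ pᵢ·ℓᵢ = 0.37·3 + 0.33·2 + 0.19·1 + 0.11·3 = 2.29 bits/symbol.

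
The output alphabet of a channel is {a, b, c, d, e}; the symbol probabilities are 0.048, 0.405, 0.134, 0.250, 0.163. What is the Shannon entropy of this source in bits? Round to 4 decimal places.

2.0535 bits

H = −Σ pᵢ log₂ pᵢ.
−0.048·log₂(0.048) = 0.2103
−0.405·log₂(0.405) = 0.5281
−0.134·log₂(0.134) = 0.3886
−0.250·log₂(0.250) = 0.5000
−0.163·log₂(0.163) = 0.4266
Sum ≈ 2.0535 → 2.0535 bits.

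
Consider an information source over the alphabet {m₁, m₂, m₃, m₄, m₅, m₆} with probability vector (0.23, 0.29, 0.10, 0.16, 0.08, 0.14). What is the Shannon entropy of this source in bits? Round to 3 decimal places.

2.449 bits

H = −Σ pᵢ log₂ pᵢ.
−0.23·log₂(0.23) = 0.4877
−0.29·log₂(0.29) = 0.5179
−0.10·log₂(0.10) = 0.3322
−0.16·log₂(0.16) = 0.4230
−0.08·log₂(0.08) = 0.2915
−0.14·log₂(0.14) = 0.3971
Sum ≈ 2.4494 → 2.449 bits.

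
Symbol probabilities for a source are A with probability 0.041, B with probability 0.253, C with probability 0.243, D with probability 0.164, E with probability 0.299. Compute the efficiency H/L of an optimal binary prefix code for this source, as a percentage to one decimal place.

96.8%

Entropy H = −Σ p log₂ p ≈ 2.1351 bits.
Huffman merges: 41/1000+41/250→41/200; 41/200+243/1000→56/125; 253/1000+299/1000→69/125; 56/125+69/125→1. L = 441/200 ≈ 2.2050.
Efficiency = H/L = 2.1351/2.2050 = 96.8%.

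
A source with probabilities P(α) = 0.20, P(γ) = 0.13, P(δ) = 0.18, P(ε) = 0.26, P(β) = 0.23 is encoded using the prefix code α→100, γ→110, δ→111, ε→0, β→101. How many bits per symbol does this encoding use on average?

L̄ = Σ pᵢ·ℓᵢ = 0.20·3 + 0.13·3 + 0.18·3 + 0.26·1 + 0.23·3 = 2.48 bits/symbol.

2.48 bits/symbol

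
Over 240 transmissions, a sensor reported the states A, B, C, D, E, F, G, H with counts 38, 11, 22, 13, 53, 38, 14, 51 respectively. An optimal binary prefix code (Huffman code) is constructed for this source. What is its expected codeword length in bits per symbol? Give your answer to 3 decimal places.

2.817 bits/symbol

Probabilities are the counts divided by 240.
Repeatedly combine the two least-probable nodes; the expected code length is the sum of the merged weights.
merge 11/240 + 13/240 → 1/10
merge 7/120 + 11/120 → 3/20
merge 1/10 + 3/20 → 1/4
merge 19/120 + 19/120 → 19/60
merge 17/80 + 53/240 → 13/30
merge 1/4 + 19/60 → 17/30
merge 13/30 + 17/30 → 1
L = 1/10 + 3/20 + 1/4 + 19/60 + 13/30 + 17/30 + 1 = 169/60 ≈ 2.817 bits/symbol.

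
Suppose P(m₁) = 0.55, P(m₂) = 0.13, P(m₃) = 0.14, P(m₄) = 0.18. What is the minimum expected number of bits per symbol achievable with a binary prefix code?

1.72 bits/symbol

Repeatedly combine the two least-probable nodes; the expected code length is the sum of the merged weights.
merge 13/100 + 7/50 → 27/100
merge 9/50 + 27/100 → 9/20
merge 9/20 + 11/20 → 1
L = 27/100 + 9/20 + 1 = 43/25 = 1.72 bits/symbol.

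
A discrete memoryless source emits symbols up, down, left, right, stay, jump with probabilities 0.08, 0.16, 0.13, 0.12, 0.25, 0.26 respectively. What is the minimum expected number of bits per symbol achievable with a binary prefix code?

2.49 bits/symbol

Repeatedly combine the two least-probable nodes; the expected code length is the sum of the merged weights.
merge 2/25 + 3/25 → 1/5
merge 13/100 + 4/25 → 29/100
merge 1/5 + 1/4 → 9/20
merge 13/50 + 29/100 → 11/20
merge 9/20 + 11/20 → 1
L = 1/5 + 29/100 + 9/20 + 11/20 + 1 = 249/100 = 2.49 bits/symbol.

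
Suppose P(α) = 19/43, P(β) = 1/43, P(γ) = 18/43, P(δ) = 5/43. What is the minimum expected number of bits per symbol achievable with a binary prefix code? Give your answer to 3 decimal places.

1.698 bits/symbol

Repeatedly combine the two least-probable nodes; the expected code length is the sum of the merged weights.
merge 1/43 + 5/43 → 6/43
merge 6/43 + 18/43 → 24/43
merge 19/43 + 24/43 → 1
L = 6/43 + 24/43 + 1 = 73/43 ≈ 1.698 bits/symbol.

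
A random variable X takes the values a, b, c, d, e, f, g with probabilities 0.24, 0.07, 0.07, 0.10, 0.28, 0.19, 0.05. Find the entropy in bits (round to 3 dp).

H = −Σ pᵢ log₂ pᵢ.
−0.24·log₂(0.24) = 0.4941
−0.07·log₂(0.07) = 0.2686
−0.07·log₂(0.07) = 0.2686
−0.10·log₂(0.10) = 0.3322
−0.28·log₂(0.28) = 0.5142
−0.19·log₂(0.19) = 0.4552
−0.05·log₂(0.05) = 0.2161
Sum ≈ 2.5490 → 2.549 bits.

2.549 bits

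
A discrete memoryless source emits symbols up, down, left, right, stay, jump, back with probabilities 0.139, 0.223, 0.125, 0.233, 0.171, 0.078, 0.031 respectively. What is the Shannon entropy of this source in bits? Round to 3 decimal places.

H = −Σ pᵢ log₂ pᵢ.
−0.139·log₂(0.139) = 0.3957
−0.223·log₂(0.223) = 0.4828
−0.125·log₂(0.125) = 0.3750
−0.233·log₂(0.233) = 0.4897
−0.171·log₂(0.171) = 0.4357
−0.078·log₂(0.078) = 0.2871
−0.031·log₂(0.031) = 0.1554
Sum ≈ 2.6213 → 2.621 bits.

2.621 bits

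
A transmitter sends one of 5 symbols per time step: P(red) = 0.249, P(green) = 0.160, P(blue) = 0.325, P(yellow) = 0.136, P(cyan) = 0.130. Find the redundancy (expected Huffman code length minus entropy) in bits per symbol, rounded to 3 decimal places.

0.042 bits

Entropy H = −Σ p log₂ p ≈ 2.2235 bits.
Huffman merges: 13/100+17/125→133/500; 4/25+249/1000→409/1000; 133/500+13/40→591/1000; 409/1000+591/1000→1. L = 1133/500 ≈ 2.2660.
L − H = 2.2660 − 2.2235 = 0.042 bits.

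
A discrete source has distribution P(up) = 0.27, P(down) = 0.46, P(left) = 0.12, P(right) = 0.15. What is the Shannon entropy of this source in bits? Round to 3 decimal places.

H = −Σ pᵢ log₂ pᵢ.
−0.27·log₂(0.27) = 0.5100
−0.46·log₂(0.46) = 0.5153
−0.12·log₂(0.12) = 0.3671
−0.15·log₂(0.15) = 0.4105
Sum ≈ 1.8030 → 1.803 bits.

1.803 bits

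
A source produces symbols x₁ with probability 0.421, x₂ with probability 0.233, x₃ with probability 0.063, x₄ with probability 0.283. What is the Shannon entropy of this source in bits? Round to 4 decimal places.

1.7818 bits

H = −Σ pᵢ log₂ pᵢ.
−0.421·log₂(0.421) = 0.5255
−0.233·log₂(0.233) = 0.4897
−0.063·log₂(0.063) = 0.2513
−0.283·log₂(0.283) = 0.5154
Sum ≈ 1.7818 → 1.7818 bits.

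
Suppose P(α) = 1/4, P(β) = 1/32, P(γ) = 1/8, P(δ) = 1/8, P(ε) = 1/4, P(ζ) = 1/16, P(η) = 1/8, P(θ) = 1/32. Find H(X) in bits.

Each probability is a power of 1/2, so log₂(1/p) is an integer.
H = Σ p·log₂(1/p) = 1/4·2 + 1/32·5 + 1/8·3 + 1/8·3 + 1/4·2 + 1/16·4 + 1/8·3 + 1/32·5 = 2.6875 bits.

2.6875 bits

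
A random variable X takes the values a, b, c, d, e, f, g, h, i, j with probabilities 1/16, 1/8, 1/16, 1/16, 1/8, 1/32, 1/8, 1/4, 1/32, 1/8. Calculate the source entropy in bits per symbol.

Each probability is a power of 1/2, so log₂(1/p) is an integer.
H = Σ p·log₂(1/p) = 1/16·4 + 1/8·3 + 1/16·4 + 1/16·4 + 1/8·3 + 1/32·5 + 1/8·3 + 1/4·2 + 1/32·5 + 1/8·3 = 3.0625 bits.

3.0625 bits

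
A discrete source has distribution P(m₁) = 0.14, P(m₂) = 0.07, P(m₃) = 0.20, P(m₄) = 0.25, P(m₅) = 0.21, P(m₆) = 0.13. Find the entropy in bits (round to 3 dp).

2.486 bits

H = −Σ pᵢ log₂ pᵢ.
−0.14·log₂(0.14) = 0.3971
−0.07·log₂(0.07) = 0.2686
−0.20·log₂(0.20) = 0.4644
−0.25·log₂(0.25) = 0.5000
−0.21·log₂(0.21) = 0.4728
−0.13·log₂(0.13) = 0.3826
Sum ≈ 2.4855 → 2.486 bits.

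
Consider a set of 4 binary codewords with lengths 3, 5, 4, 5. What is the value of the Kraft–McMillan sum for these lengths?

With common denominator 2^5 = 32: Σ 2^(−ℓᵢ) = 4/32 + 1/32 + 2/32 + 1/32 = 8/32 = 0.25.

0.25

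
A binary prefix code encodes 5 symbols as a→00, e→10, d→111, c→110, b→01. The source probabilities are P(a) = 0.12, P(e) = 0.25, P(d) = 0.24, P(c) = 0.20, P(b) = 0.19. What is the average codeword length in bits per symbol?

L̄ = Σ pᵢ·ℓᵢ = 0.12·2 + 0.25·2 + 0.24·3 + 0.20·3 + 0.19·2 = 2.44 bits/symbol.

2.44 bits/symbol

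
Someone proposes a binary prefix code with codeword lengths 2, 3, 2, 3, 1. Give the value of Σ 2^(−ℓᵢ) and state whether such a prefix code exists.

With common denominator 2^3 = 8: Σ 2^(−ℓᵢ) = 2/8 + 1/8 + 2/8 + 1/8 + 4/8 = 10/8 = 1.25.
Kraft's inequality requires Σ ≤ 1; here Σ = 1.25 > 1, so no such prefix code exists.

1.25; no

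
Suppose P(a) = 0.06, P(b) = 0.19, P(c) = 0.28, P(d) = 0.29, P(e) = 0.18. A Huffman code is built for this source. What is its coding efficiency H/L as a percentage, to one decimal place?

Entropy H = −Σ p log₂ p ≈ 2.1762 bits.
Huffman merges: 3/50+9/50→6/25; 19/100+6/25→43/100; 7/25+29/100→57/100; 43/100+57/100→1. L = 56/25 ≈ 2.2400.
Efficiency = H/L = 2.1762/2.2400 = 97.2%.

97.2%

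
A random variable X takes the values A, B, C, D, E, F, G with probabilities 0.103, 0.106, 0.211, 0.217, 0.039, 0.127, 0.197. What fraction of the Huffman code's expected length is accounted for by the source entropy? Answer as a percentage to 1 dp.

97.8%

Entropy H = −Σ p log₂ p ≈ 2.6553 bits.
Huffman merges: 39/1000+103/1000→71/500; 53/500+127/1000→233/1000; 71/500+197/1000→339/1000; 211/1000+217/1000→107/250; 233/1000+339/1000→143/250; 107/250+143/250→1. L = 1357/500 ≈ 2.7140.
Efficiency = H/L = 2.6553/2.7140 = 97.8%.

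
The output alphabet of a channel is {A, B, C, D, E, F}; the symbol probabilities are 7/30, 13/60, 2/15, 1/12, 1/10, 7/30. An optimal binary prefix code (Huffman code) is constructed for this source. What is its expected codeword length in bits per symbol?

Repeatedly combine the two least-probable nodes; the expected code length is the sum of the merged weights.
merge 1/12 + 1/10 → 11/60
merge 2/15 + 11/60 → 19/60
merge 13/60 + 7/30 → 9/20
merge 7/30 + 19/60 → 11/20
merge 9/20 + 11/20 → 1
L = 11/60 + 19/60 + 9/20 + 11/20 + 1 = 5/2 = 2.5 bits/symbol.

2.5 bits/symbol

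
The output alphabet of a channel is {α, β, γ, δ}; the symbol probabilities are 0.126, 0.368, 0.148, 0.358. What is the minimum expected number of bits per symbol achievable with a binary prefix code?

1.906 bits/symbol

Repeatedly combine the two least-probable nodes; the expected code length is the sum of the merged weights.
merge 63/500 + 37/250 → 137/500
merge 137/500 + 179/500 → 79/125
merge 46/125 + 79/125 → 1
L = 137/500 + 79/125 + 1 = 953/500 = 1.906 bits/symbol.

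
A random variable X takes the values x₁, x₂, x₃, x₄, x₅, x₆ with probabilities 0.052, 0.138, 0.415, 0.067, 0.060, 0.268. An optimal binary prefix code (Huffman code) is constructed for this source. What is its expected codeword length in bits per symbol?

2.193 bits/symbol

Repeatedly combine the two least-probable nodes; the expected code length is the sum of the merged weights.
merge 13/250 + 3/50 → 14/125
merge 67/1000 + 14/125 → 179/1000
merge 69/500 + 179/1000 → 317/1000
merge 67/250 + 317/1000 → 117/200
merge 83/200 + 117/200 → 1
L = 14/125 + 179/1000 + 317/1000 + 117/200 + 1 = 2193/1000 = 2.193 bits/symbol.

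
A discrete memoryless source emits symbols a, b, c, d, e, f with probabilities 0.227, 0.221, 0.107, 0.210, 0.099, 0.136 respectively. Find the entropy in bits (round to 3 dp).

2.507 bits

H = −Σ pᵢ log₂ pᵢ.
−0.227·log₂(0.227) = 0.4856
−0.221·log₂(0.221) = 0.4813
−0.107·log₂(0.107) = 0.3450
−0.210·log₂(0.210) = 0.4728
−0.099·log₂(0.099) = 0.3303
−0.136·log₂(0.136) = 0.3915
Sum ≈ 2.5065 → 2.507 bits.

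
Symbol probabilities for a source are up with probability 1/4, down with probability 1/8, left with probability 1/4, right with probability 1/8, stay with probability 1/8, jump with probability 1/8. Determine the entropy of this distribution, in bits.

2.5 bits

Each probability is a power of 1/2, so log₂(1/p) is an integer.
H = Σ p·log₂(1/p) = 1/4·2 + 1/8·3 + 1/4·2 + 1/8·3 + 1/8·3 + 1/8·3 = 2.5 bits.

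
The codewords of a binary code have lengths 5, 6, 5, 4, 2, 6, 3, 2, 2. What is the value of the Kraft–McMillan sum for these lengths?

With common denominator 2^6 = 64: Σ 2^(−ℓᵢ) = 2/64 + 1/64 + 2/64 + 4/64 + 16/64 + 1/64 + 8/64 + 16/64 + 16/64 = 66/64 = 1.03125.

1.03125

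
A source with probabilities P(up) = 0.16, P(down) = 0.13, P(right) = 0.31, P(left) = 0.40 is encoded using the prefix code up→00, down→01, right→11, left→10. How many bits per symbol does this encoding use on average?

2 bits/symbol

L̄ = Σ pᵢ·ℓᵢ = 0.16·2 + 0.13·2 + 0.31·2 + 0.40·2 = 2 bits/symbol.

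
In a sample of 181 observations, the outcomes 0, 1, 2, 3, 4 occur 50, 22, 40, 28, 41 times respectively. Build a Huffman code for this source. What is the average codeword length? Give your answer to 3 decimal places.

Probabilities are the counts divided by 181.
Repeatedly combine the two least-probable nodes; the expected code length is the sum of the merged weights.
merge 22/181 + 28/181 → 50/181
merge 40/181 + 41/181 → 81/181
merge 50/181 + 50/181 → 100/181
merge 81/181 + 100/181 → 1
L = 50/181 + 81/181 + 100/181 + 1 = 412/181 ≈ 2.276 bits/symbol.

2.276 bits/symbol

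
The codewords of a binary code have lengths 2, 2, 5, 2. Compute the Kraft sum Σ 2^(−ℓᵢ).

With common denominator 2^5 = 32: Σ 2^(−ℓᵢ) = 8/32 + 8/32 + 1/32 + 8/32 = 25/32 = 0.78125.

0.78125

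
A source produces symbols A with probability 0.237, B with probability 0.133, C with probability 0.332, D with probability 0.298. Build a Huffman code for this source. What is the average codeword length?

Repeatedly combine the two least-probable nodes; the expected code length is the sum of the merged weights.
merge 133/1000 + 237/1000 → 37/100
merge 149/500 + 83/250 → 63/100
merge 37/100 + 63/100 → 1
L = 37/100 + 63/100 + 1 = 2 bits/symbol.

2 bits/symbol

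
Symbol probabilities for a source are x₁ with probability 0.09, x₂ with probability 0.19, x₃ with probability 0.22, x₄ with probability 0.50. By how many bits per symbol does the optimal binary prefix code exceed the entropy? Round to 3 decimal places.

0.032 bits

Entropy H = −Σ p log₂ p ≈ 1.7485 bits.
Huffman merges: 9/100+19/100→7/25; 11/50+7/25→1/2; 1/2+1/2→1. L = 89/50 ≈ 1.7800.
L − H = 1.7800 − 1.7485 = 0.032 bits.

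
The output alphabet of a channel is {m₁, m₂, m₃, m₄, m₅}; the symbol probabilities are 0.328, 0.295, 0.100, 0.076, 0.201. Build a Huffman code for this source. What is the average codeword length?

Repeatedly combine the two least-probable nodes; the expected code length is the sum of the merged weights.
merge 19/250 + 1/10 → 22/125
merge 22/125 + 201/1000 → 377/1000
merge 59/200 + 41/125 → 623/1000
merge 377/1000 + 623/1000 → 1
L = 22/125 + 377/1000 + 623/1000 + 1 = 272/125 = 2.176 bits/symbol.

2.176 bits/symbol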